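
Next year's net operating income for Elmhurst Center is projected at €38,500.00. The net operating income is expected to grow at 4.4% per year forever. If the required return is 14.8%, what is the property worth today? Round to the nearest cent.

€370192.31

Growing perpetuity: P = D₁ / (r − g) = €38,500.0000 / (0.148 − 0.044) = €370,192.31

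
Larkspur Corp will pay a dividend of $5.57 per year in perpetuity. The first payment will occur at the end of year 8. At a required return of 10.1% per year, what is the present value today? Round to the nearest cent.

$28.12

Value at end of year 7: C / r = $5.57 / 0.101 = $55.1485
Discount to today: PV = $55.1485 / (1 + 0.101)^7 = $55.1485 / 1.961152 = $28.12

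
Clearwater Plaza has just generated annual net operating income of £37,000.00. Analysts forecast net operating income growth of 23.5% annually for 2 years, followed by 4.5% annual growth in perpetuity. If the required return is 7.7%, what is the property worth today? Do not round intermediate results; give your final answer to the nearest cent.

£1679885.24

D_1 = 45695.00000
D_2 = 56433.32500
Terminal value at year 2: TV = D_2×(1+g_2)/(r−g_2) = 58972.82463/0.032 = 1842900.76953
P_0 = D_1/(1+r)^1 + D_2/(1+r)^2 + TV/(1+r)^2
    = 42428.04085 + 48652.39597 + 1588804.80575 = 1679885.24257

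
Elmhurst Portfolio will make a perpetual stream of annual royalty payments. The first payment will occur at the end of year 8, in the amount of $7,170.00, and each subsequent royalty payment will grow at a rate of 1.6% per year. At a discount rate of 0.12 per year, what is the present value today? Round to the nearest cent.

Value at end of year 7: C₁ / (r − g) = $7,170.00 / (0.12 − 0.016) = $68,942.3077
Discount to today: PV = $68,942.3077 / (1 + 0.12)^7 = $68,942.3077 / 2.210681 = $31,186.00

$31186.00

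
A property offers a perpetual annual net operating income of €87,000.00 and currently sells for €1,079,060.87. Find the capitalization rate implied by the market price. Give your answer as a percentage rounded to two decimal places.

8.06%

P = C/r ⇒ r = C/P = €87,000.00/€1,079,060.87 = 0.080626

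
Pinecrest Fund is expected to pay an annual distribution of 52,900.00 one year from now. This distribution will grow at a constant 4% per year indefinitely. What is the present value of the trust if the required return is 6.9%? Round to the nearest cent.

1824137.93

Growing perpetuity: P = D₁ / (r − g) = 52,900.0000 / (0.069 − 0.04) = 1,824,137.93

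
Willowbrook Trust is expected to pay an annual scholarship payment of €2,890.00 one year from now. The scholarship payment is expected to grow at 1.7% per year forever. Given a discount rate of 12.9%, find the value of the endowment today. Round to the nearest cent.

€25803.57

Growing perpetuity: P = D₁ / (r − g) = €2,890.0000 / (0.129 − 0.017) = €25,803.57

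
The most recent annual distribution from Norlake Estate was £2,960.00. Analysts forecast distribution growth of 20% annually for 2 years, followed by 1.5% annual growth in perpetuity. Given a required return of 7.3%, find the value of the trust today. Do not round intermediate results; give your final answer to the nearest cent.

D_1 = 3552.00000
D_2 = 4262.40000
Terminal value at year 2: TV = D_2×(1+g_2)/(r−g_2) = 4326.33600/0.058 = 74592.00000
P_0 = D_1/(1+r)^1 + D_2/(1+r)^2 + TV/(1+r)^2
    = 3310.34483 + 3702.15638 + 64787.73661 = 71800.23781

£71800.24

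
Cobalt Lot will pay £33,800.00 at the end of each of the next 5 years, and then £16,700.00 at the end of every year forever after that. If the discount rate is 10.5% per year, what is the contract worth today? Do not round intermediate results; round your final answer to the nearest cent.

£223050.49

PV of 5-year annuity: £33,800.00 × [1 − (1+0.105)^−5] / 0.105 = 126508.60795
Perpetuity value at year 5: £16,700.00 / 0.105 = 159047.61905
PV of perpetuity: 159047.61905 / (1+0.105)^5 = 96541.88672
Total PV = 126508.60795 + 96541.88672 = 223050.49467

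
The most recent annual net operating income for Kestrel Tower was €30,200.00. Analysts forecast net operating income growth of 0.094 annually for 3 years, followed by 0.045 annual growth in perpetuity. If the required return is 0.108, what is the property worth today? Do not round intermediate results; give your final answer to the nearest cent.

€570516.55

D_1 = 33038.80000
D_2 = 36144.44720
D_3 = 39542.02524
Terminal value at year 3: TV = D_3×(1+g_2)/(r−g_2) = 41321.41637/0.063 = 655895.49798
P_0 = D_1/(1+r)^1 + D_2/(1+r)^2 + D_3/(1+r)^3 + TV/(1+r)^3
    = 29818.41155 + 29441.64462 + 29069.63828 + 482186.85717 = 570516.55163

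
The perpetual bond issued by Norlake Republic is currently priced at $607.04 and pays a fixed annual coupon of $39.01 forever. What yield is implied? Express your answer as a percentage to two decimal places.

P = C/r ⇒ r = C/P = $39.01/$607.04 = 0.064263

6.43%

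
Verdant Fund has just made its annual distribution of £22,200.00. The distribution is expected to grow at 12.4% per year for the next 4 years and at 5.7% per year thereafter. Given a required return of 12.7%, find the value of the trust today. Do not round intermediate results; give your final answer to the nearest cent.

D_1 = 24952.80000
D_2 = 28046.94720
D_3 = 31524.76865
D_4 = 35433.83997
Terminal value at year 4: TV = D_4×(1+g_2)/(r−g_2) = 37453.56884/0.07 = 535050.98348
P_0 = D_1/(1+r)^1 + D_2/(1+r)^2 + D_3/(1+r)^3 + D_4/(1+r)^4 + TV/(1+r)^4
    = 22140.90506 + 22081.96742 + 22023.18667 + 21964.56240 + 331664.89221 = 419875.51376

£419875.51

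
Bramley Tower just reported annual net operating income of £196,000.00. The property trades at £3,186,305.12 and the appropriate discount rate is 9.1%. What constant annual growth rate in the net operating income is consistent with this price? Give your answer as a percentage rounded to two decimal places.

2.78%

P = D₀(1+g)/(r−g) ⇒ P(r−g) = D₀(1+g) ⇒ g(P+D₀) = P·r − D₀
g = (P·r − D₀)/(P + D₀) = (£3,186,305.12×0.091 − £196,000.00) / (£3,186,305.12 + £196,000.00) = 0.027778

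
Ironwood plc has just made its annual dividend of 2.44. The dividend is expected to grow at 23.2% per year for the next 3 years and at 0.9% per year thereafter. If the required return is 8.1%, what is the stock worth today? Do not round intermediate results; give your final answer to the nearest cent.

D_1 = 3.00608
D_2 = 3.70349
D_3 = 4.56270
Terminal value at year 3: TV = D_3×(1+g_2)/(r−g_2) = 4.60376/0.072 = 63.94118
P_0 = D_1/(1+r)^1 + D_2/(1+r)^2 + D_3/(1+r)^3 + TV/(1+r)^3
    = 2.78083 + 3.16927 + 3.61198 + 50.61783 = 60.17991

60.18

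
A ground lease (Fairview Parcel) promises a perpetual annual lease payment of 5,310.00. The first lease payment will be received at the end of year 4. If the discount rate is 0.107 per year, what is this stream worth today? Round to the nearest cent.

Value at end of year 3: C / r = 5,310.00 / 0.107 = 49,626.1682
Discount to today: PV = 49,626.1682 / (1 + 0.107)^3 = 49,626.1682 / 1.356572 = 36,582.04

36582.04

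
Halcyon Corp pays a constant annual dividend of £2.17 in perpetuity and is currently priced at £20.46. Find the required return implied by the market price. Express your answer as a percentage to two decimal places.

P = C/r ⇒ r = C/P = £2.17/£20.46 = 0.106061

10.61%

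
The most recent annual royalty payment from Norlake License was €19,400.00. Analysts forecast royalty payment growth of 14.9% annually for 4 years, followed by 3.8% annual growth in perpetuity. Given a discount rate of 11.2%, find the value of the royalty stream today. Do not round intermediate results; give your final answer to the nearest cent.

€394463.80

D_1 = 22290.60000
D_2 = 25611.89940
D_3 = 29428.07241
D_4 = 33812.85520
Terminal value at year 4: TV = D_4×(1+g_2)/(r−g_2) = 35097.74370/0.074 = 474293.83375
P_0 = D_1/(1+r)^1 + D_2/(1+r)^2 + D_3/(1+r)^3 + D_4/(1+r)^4 + TV/(1+r)^4
    = 20045.50360 + 20712.48528 + 21401.65970 + 22113.76529 + 310190.38333 = 394463.79720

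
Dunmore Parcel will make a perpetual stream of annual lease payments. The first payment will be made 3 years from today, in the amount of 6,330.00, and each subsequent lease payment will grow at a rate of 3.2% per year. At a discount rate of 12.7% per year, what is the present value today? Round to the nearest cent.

Value at end of year 2: C₁ / (r − g) = 6,330.00 / (0.127 − 0.032) = 66,631.5789
Discount to today: PV = 66,631.5789 / (1 + 0.127)^2 = 66,631.5789 / 1.270129 = 52,460.48

52460.48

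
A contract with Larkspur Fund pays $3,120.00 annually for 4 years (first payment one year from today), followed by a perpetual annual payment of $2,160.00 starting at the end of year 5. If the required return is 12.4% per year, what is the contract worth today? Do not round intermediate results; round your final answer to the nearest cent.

PV of 4-year annuity: $3,120.00 × [1 − (1+0.124)^−4] / 0.124 = 9397.24540
Perpetuity value at year 4: $2,160.00 / 0.124 = 17419.35484
PV of perpetuity: 17419.35484 / (1+0.124)^4 = 10913.56956
Total PV = 9397.24540 + 10913.56956 = 20310.81496

$20310.81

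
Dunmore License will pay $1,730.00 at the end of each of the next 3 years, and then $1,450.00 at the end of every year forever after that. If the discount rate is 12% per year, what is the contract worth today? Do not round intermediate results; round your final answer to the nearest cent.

$12755.85

PV of 3-year annuity: $1,730.00 × [1 − (1+0.12)^−3] / 0.12 = 4155.16809
Perpetuity value at year 3: $1,450.00 / 0.12 = 12083.33333
PV of perpetuity: 12083.33333 / (1+0.12)^3 = 8600.67799
Total PV = 4155.16809 + 8600.67799 = 12755.84609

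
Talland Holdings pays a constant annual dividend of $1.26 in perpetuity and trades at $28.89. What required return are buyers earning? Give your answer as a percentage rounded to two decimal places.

P = C/r ⇒ r = C/P = $1.26/$28.89 = 0.043614

4.36%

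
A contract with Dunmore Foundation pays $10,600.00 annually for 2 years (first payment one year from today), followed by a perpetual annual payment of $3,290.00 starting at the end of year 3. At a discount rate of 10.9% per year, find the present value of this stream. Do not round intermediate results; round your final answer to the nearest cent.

PV of 2-year annuity: $10,600.00 × [1 − (1+0.109)^−2] / 0.109 = 18176.88053
Perpetuity value at year 2: $3,290.00 / 0.109 = 30183.48624
PV of perpetuity: 30183.48624 / (1+0.109)^2 = 24541.79407
Total PV = 18176.88053 + 24541.79407 = 42718.67460

$42718.67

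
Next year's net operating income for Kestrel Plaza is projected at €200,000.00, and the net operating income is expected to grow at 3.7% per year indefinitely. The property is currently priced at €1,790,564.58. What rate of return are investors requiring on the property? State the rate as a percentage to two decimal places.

14.87%

P = D₁/(r − g) ⇒ r = D₁/P + g = €200,000.0000/€1,790,564.58 + 0.037 = 0.111697 + 0.037 = 0.148697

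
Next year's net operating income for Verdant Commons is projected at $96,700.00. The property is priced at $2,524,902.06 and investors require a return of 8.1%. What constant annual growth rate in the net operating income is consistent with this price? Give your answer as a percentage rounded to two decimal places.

4.27%

P = D₁/(r−g) ⇒ g = r − D₁/P = 0.081 − $96,700.00/$2,524,902.06 = 0.042701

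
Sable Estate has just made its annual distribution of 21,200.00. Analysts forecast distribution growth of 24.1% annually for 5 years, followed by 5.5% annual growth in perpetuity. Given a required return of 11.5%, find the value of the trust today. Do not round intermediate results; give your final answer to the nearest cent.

D_1 = 26309.20000
D_2 = 32649.71720
D_3 = 40518.29905
D_4 = 50283.20912
D_5 = 62401.46251
Terminal value at year 5: TV = D_5×(1+g_2)/(r−g_2) = 65833.54295/0.06 = 1097225.71583
P_0 = D_1/(1+r)^1 + D_2/(1+r)^2 + D_3/(1+r)^3 + D_4/(1+r)^4 + D_5/(1+r)^5 + TV/(1+r)^5
    = 23595.69507 + 26262.11442 + 29229.85112 + 32532.95537 + 36209.32521 + 636680.63500 = 784510.57618

784510.58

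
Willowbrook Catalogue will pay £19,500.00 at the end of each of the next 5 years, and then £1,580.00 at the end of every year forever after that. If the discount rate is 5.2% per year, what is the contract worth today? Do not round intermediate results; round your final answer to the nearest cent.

£107541.77

PV of 5-year annuity: £19,500.00 × [1 − (1+0.052)^−5] / 0.052 = 83960.07578
Perpetuity value at year 5: £1,580.00 / 0.052 = 30384.61538
PV of perpetuity: 30384.61538 / (1+0.052)^5 = 23581.69642
Total PV = 83960.07578 + 23581.69642 = 107541.77220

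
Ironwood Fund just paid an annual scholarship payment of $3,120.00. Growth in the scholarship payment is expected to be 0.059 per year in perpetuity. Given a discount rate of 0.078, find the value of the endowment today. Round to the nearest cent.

$173898.95

D₁ = D₀ × (1 + g) = $3,120.00 × 1.059 = $3,304.0800
Growing perpetuity: P = D₁ / (r − g) = $3,304.0800 / (0.078 − 0.059) = $173,898.95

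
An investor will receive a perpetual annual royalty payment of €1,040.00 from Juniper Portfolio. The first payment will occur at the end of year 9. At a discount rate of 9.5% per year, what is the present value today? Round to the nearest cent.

Value at end of year 8: C / r = €1,040.00 / 0.095 = €10,947.3684
Discount to today: PV = €10,947.3684 / (1 + 0.095)^8 = €10,947.3684 / 2.066869 = €5,296.60

€5296.60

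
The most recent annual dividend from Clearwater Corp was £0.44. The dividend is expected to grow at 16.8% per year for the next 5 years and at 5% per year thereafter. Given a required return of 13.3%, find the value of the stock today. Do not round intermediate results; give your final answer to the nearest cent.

£8.89

D_1 = 0.51392
D_2 = 0.60026
D_3 = 0.70110
D_4 = 0.81889
D_5 = 0.95646
Terminal value at year 5: TV = D_5×(1+g_2)/(r−g_2) = 1.00428/0.083 = 12.09980
P_0 = D_1/(1+r)^1 + D_2/(1+r)^2 + D_3/(1+r)^3 + D_4/(1+r)^4 + D_5/(1+r)^5 + TV/(1+r)^5
    = 0.45359 + 0.46760 + 0.48205 + 0.49694 + 0.51229 + 6.48080 = 8.89328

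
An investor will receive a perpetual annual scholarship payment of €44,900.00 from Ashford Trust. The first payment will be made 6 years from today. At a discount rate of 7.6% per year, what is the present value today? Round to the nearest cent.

Value at end of year 5: C / r = €44,900.00 / 0.076 = €590,789.4737
Discount to today: PV = €590,789.4737 / (1 + 0.076)^5 = €590,789.4737 / 1.442319 = €409,610.79

€409610.79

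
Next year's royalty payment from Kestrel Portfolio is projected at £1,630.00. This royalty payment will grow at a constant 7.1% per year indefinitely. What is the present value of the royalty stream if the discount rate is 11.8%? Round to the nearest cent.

£34680.85

Growing perpetuity: P = D₁ / (r − g) = £1,630.0000 / (0.118 − 0.071) = £34,680.85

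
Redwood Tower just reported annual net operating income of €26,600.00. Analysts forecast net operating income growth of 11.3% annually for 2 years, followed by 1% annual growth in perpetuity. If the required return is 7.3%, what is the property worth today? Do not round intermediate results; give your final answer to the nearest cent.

D_1 = 29605.80000
D_2 = 32951.25540
Terminal value at year 2: TV = D_2×(1+g_2)/(r−g_2) = 33280.76795/0.063 = 528266.15800
P_0 = D_1/(1+r)^1 + D_2/(1+r)^2 + TV/(1+r)^2
    = 27591.61230 + 28620.19058 + 458831.62675 = 515043.42964

€515043.43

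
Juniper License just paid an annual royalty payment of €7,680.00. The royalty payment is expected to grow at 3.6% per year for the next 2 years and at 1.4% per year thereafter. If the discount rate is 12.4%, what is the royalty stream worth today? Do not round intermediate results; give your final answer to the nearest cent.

D_1 = 7956.48000
D_2 = 8242.91328
Terminal value at year 2: TV = D_2×(1+g_2)/(r−g_2) = 8358.31407/0.11 = 75984.67333
P_0 = D_1/(1+r)^1 + D_2/(1+r)^2 + TV/(1+r)^2
    = 7078.71886 + 6524.51311 + 60144.14816 = 73747.38014

€73747.38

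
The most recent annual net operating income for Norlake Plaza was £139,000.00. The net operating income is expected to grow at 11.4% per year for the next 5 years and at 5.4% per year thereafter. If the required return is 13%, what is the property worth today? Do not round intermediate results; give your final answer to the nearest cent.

£2461075.23

D_1 = 154846.00000
D_2 = 172498.44400
D_3 = 192163.26662
D_4 = 214069.87901
D_5 = 238473.84522
Terminal value at year 5: TV = D_5×(1+g_2)/(r−g_2) = 251351.43286/0.076 = 3307255.69551
P_0 = D_1/(1+r)^1 + D_2/(1+r)^2 + D_3/(1+r)^3 + D_4/(1+r)^4 + D_5/(1+r)^5 + TV/(1+r)^5
    = 137031.85841 + 135091.58431 + 133178.78311 + 131293.06583 + 129434.04897 + 1795045.88963 = 2461075.23025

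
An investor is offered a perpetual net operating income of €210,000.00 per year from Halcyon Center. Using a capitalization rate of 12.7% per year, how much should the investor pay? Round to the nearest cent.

Level perpetuity: PV = C / r = €210,000.00 / 0.127 = €1,653,543.31

€1653543.31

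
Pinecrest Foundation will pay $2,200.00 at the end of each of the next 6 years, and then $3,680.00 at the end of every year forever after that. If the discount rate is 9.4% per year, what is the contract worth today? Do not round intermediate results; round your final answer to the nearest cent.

$32588.21

PV of 6-year annuity: $2,200.00 × [1 − (1+0.094)^−6] / 0.094 = 9752.42458
Perpetuity value at year 6: $3,680.00 / 0.094 = 39148.93617
PV of perpetuity: 39148.93617 / (1+0.094)^6 = 22835.78961
Total PV = 9752.42458 + 22835.78961 = 32588.21418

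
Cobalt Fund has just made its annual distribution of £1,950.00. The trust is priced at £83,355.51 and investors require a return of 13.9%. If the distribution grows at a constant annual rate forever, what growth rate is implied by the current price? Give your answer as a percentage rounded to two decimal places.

P = D₀(1+g)/(r−g) ⇒ P(r−g) = D₀(1+g) ⇒ g(P+D₀) = P·r − D₀
g = (P·r − D₀)/(P + D₀) = (£83,355.51×0.139 − £1,950.00) / (£83,355.51 + £1,950.00) = 0.112964

11.30%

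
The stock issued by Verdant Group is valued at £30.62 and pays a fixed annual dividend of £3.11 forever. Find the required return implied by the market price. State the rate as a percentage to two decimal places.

10.16%

P = C/r ⇒ r = C/P = £3.11/£30.62 = 0.101568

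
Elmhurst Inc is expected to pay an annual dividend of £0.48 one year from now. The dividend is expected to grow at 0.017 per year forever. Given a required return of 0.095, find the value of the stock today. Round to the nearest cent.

Growing perpetuity: P = D₁ / (r − g) = £0.4800 / (0.095 − 0.017) = £6.15

£6.15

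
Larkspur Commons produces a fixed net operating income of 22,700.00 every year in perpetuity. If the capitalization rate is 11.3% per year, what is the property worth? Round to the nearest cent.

200884.96

Level perpetuity: PV = C / r = 22,700.00 / 0.113 = 200,884.96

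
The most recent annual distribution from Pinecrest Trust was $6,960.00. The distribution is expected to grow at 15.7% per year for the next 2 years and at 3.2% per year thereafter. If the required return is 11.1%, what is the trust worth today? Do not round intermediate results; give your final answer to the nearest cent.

D_1 = 8052.72000
D_2 = 9316.99704
Terminal value at year 2: TV = D_2×(1+g_2)/(r−g_2) = 9615.14095/0.079 = 121710.64488
P_0 = D_1/(1+r)^1 + D_2/(1+r)^2 + TV/(1+r)^2
    = 7248.17282 + 7548.27718 + 98605.34243 = 113401.79243

$113401.79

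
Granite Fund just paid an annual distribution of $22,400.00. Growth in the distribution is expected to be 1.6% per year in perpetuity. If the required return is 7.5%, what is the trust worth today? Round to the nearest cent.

D₁ = D₀ × (1 + g) = $22,400.00 × 1.016 = $22,758.4000
Growing perpetuity: P = D₁ / (r − g) = $22,758.4000 / (0.075 − 0.016) = $385,735.59

$385735.59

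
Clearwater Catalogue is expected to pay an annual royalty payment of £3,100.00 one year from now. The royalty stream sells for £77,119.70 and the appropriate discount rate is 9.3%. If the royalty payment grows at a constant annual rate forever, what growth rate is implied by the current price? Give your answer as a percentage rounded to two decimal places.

5.28%

P = D₁/(r−g) ⇒ g = r − D₁/P = 0.093 − £3,100.00/£77,119.70 = 0.052803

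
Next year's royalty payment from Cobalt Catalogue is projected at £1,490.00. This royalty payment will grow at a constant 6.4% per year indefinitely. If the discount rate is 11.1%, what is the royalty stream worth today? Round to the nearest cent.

Growing perpetuity: P = D₁ / (r − g) = £1,490.0000 / (0.111 − 0.064) = £31,702.13

£31702.13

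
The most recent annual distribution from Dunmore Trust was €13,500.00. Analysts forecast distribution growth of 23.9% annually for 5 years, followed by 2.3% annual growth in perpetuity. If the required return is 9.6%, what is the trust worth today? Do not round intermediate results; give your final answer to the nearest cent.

D_1 = 16726.50000
D_2 = 20724.13350
D_3 = 25677.20141
D_4 = 31814.05254
D_5 = 39417.61110
Terminal value at year 5: TV = D_5×(1+g_2)/(r−g_2) = 40324.21616/0.073 = 552386.52268
P_0 = D_1/(1+r)^1 + D_2/(1+r)^2 + D_3/(1+r)^3 + D_4/(1+r)^4 + D_5/(1+r)^5 + TV/(1+r)^5
    = 15261.40511 + 17252.62859 + 19503.65586 + 22048.38468 + 24925.13560 + 349293.33858 = 448284.54840

€448284.55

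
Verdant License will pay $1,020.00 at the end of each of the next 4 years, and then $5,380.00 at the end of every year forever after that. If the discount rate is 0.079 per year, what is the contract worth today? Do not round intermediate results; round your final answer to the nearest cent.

$53628.19

PV of 4-year annuity: $1,020.00 × [1 − (1+0.079)^−4] / 0.079 = 3385.90292
Perpetuity value at year 4: $5,380.00 / 0.079 = 68101.26582
PV of perpetuity: 68101.26582 / (1+0.079)^4 = 50242.28765
Total PV = 3385.90292 + 50242.28765 = 53628.19058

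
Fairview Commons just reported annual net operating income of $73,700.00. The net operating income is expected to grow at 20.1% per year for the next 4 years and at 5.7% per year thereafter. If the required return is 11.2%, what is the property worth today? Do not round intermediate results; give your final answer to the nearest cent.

$2285925.59

D_1 = 88513.70000
D_2 = 106304.95370
D_3 = 127672.24939
D_4 = 153334.37152
Terminal value at year 4: TV = D_4×(1+g_2)/(r−g_2) = 162074.43070/0.055 = 2946807.83088
P_0 = D_1/(1+r)^1 + D_2/(1+r)^2 + D_3/(1+r)^3 + D_4/(1+r)^4 + TV/(1+r)^4
    = 79598.65108 + 85969.40643 + 92850.05137 + 100281.39540 + 1927226.08986 = 2285925.59413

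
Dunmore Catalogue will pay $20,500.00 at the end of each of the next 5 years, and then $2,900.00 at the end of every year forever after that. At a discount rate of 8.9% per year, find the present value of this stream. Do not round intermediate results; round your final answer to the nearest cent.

PV of 5-year annuity: $20,500.00 × [1 − (1+0.089)^−5] / 0.089 = 79945.17535
Perpetuity value at year 5: $2,900.00 / 0.089 = 32584.26966
PV of perpetuity: 32584.26966 / (1+0.089)^5 = 21274.95217
Total PV = 79945.17535 + 21274.95217 = 101220.12752

$101220.13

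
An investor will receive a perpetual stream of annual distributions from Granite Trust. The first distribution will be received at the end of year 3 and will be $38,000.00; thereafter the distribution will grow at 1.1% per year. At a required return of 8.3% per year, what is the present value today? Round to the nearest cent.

$449981.01

Value at end of year 2: C₁ / (r − g) = $38,000.00 / (0.083 − 0.011) = $527,777.7778
Discount to today: PV = $527,777.7778 / (1 + 0.083)^2 = $527,777.7778 / 1.172889 = $449,981.01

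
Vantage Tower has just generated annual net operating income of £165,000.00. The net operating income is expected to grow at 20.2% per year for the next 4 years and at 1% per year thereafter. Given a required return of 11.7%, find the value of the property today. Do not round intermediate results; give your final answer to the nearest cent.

D_1 = 198330.00000
D_2 = 238392.66000
D_3 = 286547.97732
D_4 = 344430.66874
Terminal value at year 4: TV = D_4×(1+g_2)/(r−g_2) = 347874.97543/0.107 = 3251167.99464
P_0 = D_1/(1+r)^1 + D_2/(1+r)^2 + D_3/(1+r)^3 + D_4/(1+r)^4 + TV/(1+r)^4
    = 177555.95345 + 191067.37336 + 205606.96757 + 221252.97674 + 2088462.67767 = 2883945.94879

£2883945.95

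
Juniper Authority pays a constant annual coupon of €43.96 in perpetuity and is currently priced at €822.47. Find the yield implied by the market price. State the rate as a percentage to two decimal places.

P = C/r ⇒ r = C/P = €43.96/€822.47 = 0.053449

5.34%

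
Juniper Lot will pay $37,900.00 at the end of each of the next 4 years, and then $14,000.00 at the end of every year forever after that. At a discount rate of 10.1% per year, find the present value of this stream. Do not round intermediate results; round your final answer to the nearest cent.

PV of 4-year annuity: $37,900.00 × [1 − (1+0.101)^−4] / 0.101 = 119878.29868
Perpetuity value at year 4: $14,000.00 / 0.101 = 138613.86139
PV of perpetuity: 138613.86139 / (1+0.101)^4 = 94331.64024
Total PV = 119878.29868 + 94331.64024 = 214209.93892

$214209.94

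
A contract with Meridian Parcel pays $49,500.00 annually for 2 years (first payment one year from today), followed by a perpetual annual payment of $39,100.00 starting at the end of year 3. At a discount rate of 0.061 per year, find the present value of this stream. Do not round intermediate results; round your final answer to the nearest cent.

PV of 2-year annuity: $49,500.00 × [1 − (1+0.061)^−2] / 0.061 = 90625.91886
Perpetuity value at year 2: $39,100.00 / 0.061 = 640983.60656
PV of perpetuity: 640983.60656 / (1+0.061)^2 = 569398.28479
Total PV = 90625.91886 + 569398.28479 = 660024.20365

$660024.20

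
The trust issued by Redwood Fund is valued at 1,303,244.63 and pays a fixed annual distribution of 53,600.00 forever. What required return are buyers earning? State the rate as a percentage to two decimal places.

4.11%

P = C/r ⇒ r = C/P = 53,600.00/1,303,244.63 = 0.041128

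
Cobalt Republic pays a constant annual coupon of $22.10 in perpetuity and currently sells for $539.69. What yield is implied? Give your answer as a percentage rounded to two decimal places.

4.09%

P = C/r ⇒ r = C/P = $22.10/$539.69 = 0.040949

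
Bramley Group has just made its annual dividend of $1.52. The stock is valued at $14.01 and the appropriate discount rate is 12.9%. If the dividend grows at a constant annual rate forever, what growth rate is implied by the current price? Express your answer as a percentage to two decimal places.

1.85%

P = D₀(1+g)/(r−g) ⇒ P(r−g) = D₀(1+g) ⇒ g(P+D₀) = P·r − D₀
g = (P·r − D₀)/(P + D₀) = ($14.01×0.129 − $1.52) / ($14.01 + $1.52) = 0.018499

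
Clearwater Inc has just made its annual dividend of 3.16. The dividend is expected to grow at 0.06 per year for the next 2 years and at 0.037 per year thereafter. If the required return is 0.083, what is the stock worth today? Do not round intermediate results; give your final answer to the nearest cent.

74.36

D_1 = 3.34960
D_2 = 3.55058
Terminal value at year 2: TV = D_2×(1+g_2)/(r−g_2) = 3.68195/0.046 = 80.04233
P_0 = D_1/(1+r)^1 + D_2/(1+r)^2 + TV/(1+r)^2
    = 3.09289 + 3.02721 + 68.24374 = 74.36384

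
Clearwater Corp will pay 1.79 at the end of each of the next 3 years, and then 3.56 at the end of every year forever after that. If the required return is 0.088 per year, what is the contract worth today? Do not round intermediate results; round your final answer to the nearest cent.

PV of 3-year annuity: 1.79 × [1 − (1+0.088)^−3] / 0.088 = 4.54722
Perpetuity value at year 3: 3.56 / 0.088 = 40.45455
PV of perpetuity: 40.45455 / (1+0.088)^3 = 31.41092
Total PV = 4.54722 + 31.41092 = 35.95814

35.96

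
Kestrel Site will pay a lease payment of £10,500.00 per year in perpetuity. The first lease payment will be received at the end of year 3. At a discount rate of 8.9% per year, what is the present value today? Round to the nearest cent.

Value at end of year 2: C / r = £10,500.00 / 0.089 = £117,977.5281
Discount to today: PV = £117,977.5281 / (1 + 0.089)^2 = £117,977.5281 / 1.185921 = £99,481.78

£99481.78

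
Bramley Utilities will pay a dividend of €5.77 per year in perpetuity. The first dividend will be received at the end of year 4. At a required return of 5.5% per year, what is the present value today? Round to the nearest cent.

Value at end of year 3: C / r = €5.77 / 0.055 = €104.9091
Discount to today: PV = €104.9091 / (1 + 0.055)^3 = €104.9091 / 1.174241 = €89.34

€89.34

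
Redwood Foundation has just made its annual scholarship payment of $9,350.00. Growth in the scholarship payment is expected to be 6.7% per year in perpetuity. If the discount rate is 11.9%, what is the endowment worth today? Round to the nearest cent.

D₁ = D₀ × (1 + g) = $9,350.00 × 1.067 = $9,976.4500
Growing perpetuity: P = D₁ / (r − g) = $9,976.4500 / (0.119 − 0.067) = $191,854.81

$191854.81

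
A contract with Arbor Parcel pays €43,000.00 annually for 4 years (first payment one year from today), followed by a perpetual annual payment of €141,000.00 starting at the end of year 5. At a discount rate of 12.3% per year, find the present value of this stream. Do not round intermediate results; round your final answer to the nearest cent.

€850552.21

PV of 4-year annuity: €43,000.00 × [1 − (1+0.123)^−4] / 0.123 = 129785.07868
Perpetuity value at year 4: €141,000.00 / 0.123 = 1146341.46341
PV of perpetuity: 1146341.46341 / (1+0.123)^4 = 720767.13563
Total PV = 129785.07868 + 720767.13563 = 850552.21432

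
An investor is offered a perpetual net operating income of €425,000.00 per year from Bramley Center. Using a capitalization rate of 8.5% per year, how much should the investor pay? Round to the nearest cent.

€5000000.00

Level perpetuity: PV = C / r = €425,000.00 / 0.085 = €5,000,000.00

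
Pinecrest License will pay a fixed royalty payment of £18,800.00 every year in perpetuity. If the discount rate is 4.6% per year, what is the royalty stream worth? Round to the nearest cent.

£408695.65

Level perpetuity: PV = C / r = £18,800.00 / 0.046 = £408,695.65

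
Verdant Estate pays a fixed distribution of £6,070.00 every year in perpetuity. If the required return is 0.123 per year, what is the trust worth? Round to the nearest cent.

Level perpetuity: PV = C / r = £6,070.00 / 0.123 = £49,349.59

£49349.59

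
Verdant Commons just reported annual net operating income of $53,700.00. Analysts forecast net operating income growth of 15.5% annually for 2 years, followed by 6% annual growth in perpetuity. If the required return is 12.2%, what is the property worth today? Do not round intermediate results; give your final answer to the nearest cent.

D_1 = 62023.50000
D_2 = 71637.14250
Terminal value at year 2: TV = D_2×(1+g_2)/(r−g_2) = 75935.37105/0.062 = 1224764.04919
P_0 = D_1/(1+r)^1 + D_2/(1+r)^2 + TV/(1+r)^2
    = 55279.41176 + 56905.27682 + 972896.66815 = 1085081.35674

$1085081.36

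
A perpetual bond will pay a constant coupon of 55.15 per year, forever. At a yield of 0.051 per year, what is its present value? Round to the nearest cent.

Level perpetuity: PV = C / r = 55.15 / 0.051 = 1,081.37

1081.37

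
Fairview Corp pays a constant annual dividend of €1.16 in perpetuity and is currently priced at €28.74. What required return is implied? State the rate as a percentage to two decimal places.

P = C/r ⇒ r = C/P = €1.16/€28.74 = 0.040362

4.04%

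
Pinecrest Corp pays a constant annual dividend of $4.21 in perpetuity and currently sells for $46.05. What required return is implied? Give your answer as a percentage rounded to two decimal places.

9.14%

P = C/r ⇒ r = C/P = $4.21/$46.05 = 0.091422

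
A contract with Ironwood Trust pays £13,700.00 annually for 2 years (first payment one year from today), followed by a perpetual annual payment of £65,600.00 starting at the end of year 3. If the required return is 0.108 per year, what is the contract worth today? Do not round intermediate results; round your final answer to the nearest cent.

£518290.84

PV of 2-year annuity: £13,700.00 × [1 − (1+0.108)^−2] / 0.108 = 23524.02612
Perpetuity value at year 2: £65,600.00 / 0.108 = 607407.40741
PV of perpetuity: 607407.40741 / (1+0.108)^2 = 494766.81519
Total PV = 23524.02612 + 494766.81519 = 518290.84131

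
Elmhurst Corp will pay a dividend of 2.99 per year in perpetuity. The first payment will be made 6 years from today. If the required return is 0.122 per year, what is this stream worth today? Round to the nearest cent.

Value at end of year 5: C / r = 2.99 / 0.122 = 24.5082
Discount to today: PV = 24.5082 / (1 + 0.122)^5 = 24.5082 / 1.778133 = 13.78

13.78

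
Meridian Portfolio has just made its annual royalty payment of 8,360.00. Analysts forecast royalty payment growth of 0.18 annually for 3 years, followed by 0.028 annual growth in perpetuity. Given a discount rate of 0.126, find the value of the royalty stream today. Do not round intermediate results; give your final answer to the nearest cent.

D_1 = 9864.80000
D_2 = 11640.46400
D_3 = 13735.74752
Terminal value at year 3: TV = D_3×(1+g_2)/(r−g_2) = 14120.34845/0.098 = 144085.18827
P_0 = D_1/(1+r)^1 + D_2/(1+r)^2 + D_3/(1+r)^3 + TV/(1+r)^3
    = 8760.92362 + 9181.07449 + 9621.37469 + 100926.25693 = 128489.62973

128489.63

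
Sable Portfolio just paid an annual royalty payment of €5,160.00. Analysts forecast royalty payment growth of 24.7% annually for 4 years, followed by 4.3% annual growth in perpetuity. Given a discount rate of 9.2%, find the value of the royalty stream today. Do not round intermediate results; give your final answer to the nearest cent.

€215852.27

D_1 = 6434.52000
D_2 = 8023.84644
D_3 = 10005.73651
D_4 = 12477.15343
Terminal value at year 4: TV = D_4×(1+g_2)/(r−g_2) = 13013.67103/0.049 = 265585.12298
P_0 = D_1/(1+r)^1 + D_2/(1+r)^2 + D_3/(1+r)^3 + D_4/(1+r)^4 + TV/(1+r)^4
    = 5892.41758 + 6728.79554 + 7683.89014 + 8774.55220 + 186772.61117 = 215852.26663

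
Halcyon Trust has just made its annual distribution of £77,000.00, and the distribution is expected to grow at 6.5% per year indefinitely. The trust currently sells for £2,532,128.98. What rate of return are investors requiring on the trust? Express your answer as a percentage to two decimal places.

9.74%

D₁ = £77,000.00 × 1.065 = £82,005.0000
P = D₁/(r − g) ⇒ r = D₁/P + g = £82,005.0000/£2,532,128.98 + 0.065 = 0.032386 + 0.065 = 0.097386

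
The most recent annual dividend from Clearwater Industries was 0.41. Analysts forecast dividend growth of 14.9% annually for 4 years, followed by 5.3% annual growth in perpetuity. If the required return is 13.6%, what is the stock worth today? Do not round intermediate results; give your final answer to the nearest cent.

D_1 = 0.47109
D_2 = 0.54128
D_3 = 0.62193
D_4 = 0.71460
Terminal value at year 4: TV = D_4×(1+g_2)/(r−g_2) = 0.75248/0.083 = 9.06597
P_0 = D_1/(1+r)^1 + D_2/(1+r)^2 + D_3/(1+r)^3 + D_4/(1+r)^4 + TV/(1+r)^4
    = 0.41469 + 0.41944 + 0.42424 + 0.42909 + 5.44378 = 7.13124

7.13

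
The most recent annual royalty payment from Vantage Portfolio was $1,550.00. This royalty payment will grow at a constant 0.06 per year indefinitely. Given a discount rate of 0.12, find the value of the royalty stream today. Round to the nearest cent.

$27383.33

D₁ = D₀ × (1 + g) = $1,550.00 × 1.06 = $1,643.0000
Growing perpetuity: P = D₁ / (r − g) = $1,643.0000 / (0.12 − 0.06) = $27,383.33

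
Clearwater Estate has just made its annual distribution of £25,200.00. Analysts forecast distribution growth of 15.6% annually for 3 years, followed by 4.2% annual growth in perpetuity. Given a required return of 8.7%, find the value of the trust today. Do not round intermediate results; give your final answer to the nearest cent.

D_1 = 29131.20000
D_2 = 33675.66720
D_3 = 38929.07128
Terminal value at year 3: TV = D_3×(1+g_2)/(r−g_2) = 40564.09228/0.045 = 901424.27282
P_0 = D_1/(1+r)^1 + D_2/(1+r)^2 + D_3/(1+r)^3 + TV/(1+r)^3
    = 26799.63201 + 28500.80461 + 30309.96332 + 701844.03950 = 787454.43944

£787454.44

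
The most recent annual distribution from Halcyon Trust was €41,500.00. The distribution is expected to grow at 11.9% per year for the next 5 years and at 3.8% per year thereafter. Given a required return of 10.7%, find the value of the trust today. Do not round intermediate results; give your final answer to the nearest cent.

€873229.88

D_1 = 46438.50000
D_2 = 51964.68150
D_3 = 58148.47860
D_4 = 65068.14755
D_5 = 72811.25711
Terminal value at year 5: TV = D_5×(1+g_2)/(r−g_2) = 75578.08488/0.069 = 1095334.56349
P_0 = D_1/(1+r)^1 + D_2/(1+r)^2 + D_3/(1+r)^3 + D_4/(1+r)^4 + D_5/(1+r)^5 + TV/(1+r)^5
    = 41949.86450 + 42404.60558 + 42864.27610 + 43328.92950 + 43798.61979 + 658883.58467 = 873229.88014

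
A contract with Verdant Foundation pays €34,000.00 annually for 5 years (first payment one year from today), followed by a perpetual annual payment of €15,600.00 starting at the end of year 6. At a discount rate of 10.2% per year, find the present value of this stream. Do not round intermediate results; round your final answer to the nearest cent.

PV of 5-year annuity: €34,000.00 × [1 − (1+0.102)^−5] / 0.102 = 128230.91897
Perpetuity value at year 5: €15,600.00 / 0.102 = 152941.17647
PV of perpetuity: 152941.17647 / (1+0.102)^5 = 94105.81365
Total PV = 128230.91897 + 94105.81365 = 222336.73262

€222336.73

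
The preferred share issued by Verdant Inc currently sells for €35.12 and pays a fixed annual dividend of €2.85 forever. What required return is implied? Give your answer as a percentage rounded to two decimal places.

8.12%

P = C/r ⇒ r = C/P = €2.85/€35.12 = 0.081150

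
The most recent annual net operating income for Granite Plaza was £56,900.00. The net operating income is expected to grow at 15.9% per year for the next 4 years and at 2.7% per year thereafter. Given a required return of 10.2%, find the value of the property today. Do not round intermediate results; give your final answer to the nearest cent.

D_1 = 65947.10000
D_2 = 76432.68890
D_3 = 88585.48644
D_4 = 102670.57878
Terminal value at year 4: TV = D_4×(1+g_2)/(r−g_2) = 105442.68441/0.075 = 1405902.45874
P_0 = D_1/(1+r)^1 + D_2/(1+r)^2 + D_3/(1+r)^3 + D_4/(1+r)^4 + TV/(1+r)^4
    = 59843.10345 + 62938.43639 + 66193.87275 + 69617.69375 + 953298.28648 = 1211891.39281

£1211891.39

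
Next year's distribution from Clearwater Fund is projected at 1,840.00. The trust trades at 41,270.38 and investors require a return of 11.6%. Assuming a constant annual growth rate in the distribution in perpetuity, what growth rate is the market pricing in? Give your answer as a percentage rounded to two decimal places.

P = D₁/(r−g) ⇒ g = r − D₁/P = 0.116 − 1,840.00/41,270.38 = 0.071416

7.14%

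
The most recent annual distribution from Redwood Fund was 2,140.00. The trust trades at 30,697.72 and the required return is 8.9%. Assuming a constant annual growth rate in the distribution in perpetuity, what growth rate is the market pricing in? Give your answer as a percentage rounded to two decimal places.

P = D₀(1+g)/(r−g) ⇒ P(r−g) = D₀(1+g) ⇒ g(P+D₀) = P·r − D₀
g = (P·r − D₀)/(P + D₀) = (30,697.72×0.089 − 2,140.00) / (30,697.72 + 2,140.00) = 0.018031

1.80%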